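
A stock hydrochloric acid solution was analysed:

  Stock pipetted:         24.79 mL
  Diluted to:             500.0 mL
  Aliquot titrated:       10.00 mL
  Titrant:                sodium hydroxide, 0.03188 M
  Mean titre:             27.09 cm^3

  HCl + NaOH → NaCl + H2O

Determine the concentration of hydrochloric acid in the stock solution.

1.742 M

n(NaOH) = 0.02709 × 0.03188 = 8.636 × 10^-4 mol
n(HCl) in the aliquot = 8.636 × 10^-4 mol (1:1 ratio)
[HCl]_dilute = 8.636 × 10^-4 / 0.01000 = 0.08636 mol/L
Dilution factor = 500.0 / 24.79 = 20.17
[HCl]_stock = 0.08636 × 20.17 = 1.742 mol/L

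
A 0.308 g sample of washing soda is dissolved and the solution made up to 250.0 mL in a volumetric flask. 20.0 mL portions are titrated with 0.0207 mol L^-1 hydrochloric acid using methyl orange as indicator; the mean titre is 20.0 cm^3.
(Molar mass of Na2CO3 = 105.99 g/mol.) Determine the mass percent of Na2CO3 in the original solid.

Na2CO3 + 2 HCl → 2 NaCl + H2O + CO2
n(HCl) per titration = 0.0200 × 0.0207 = 4.14 × 10^-4 mol
From the 1:2 ratio, n(Na2CO3) in each aliquot = 1/2 × 4.14 × 10^-4 = 2.07 × 10^-4 mol
n(Na2CO3) in the whole flask = 2.07 × 10^-4 × 250.0/20.0 = 2.59 × 10^-3 mol
mass of Na2CO3 = 2.59 × 10^-3 × 105.99 = 0.274 g
% Na2CO3 = 0.274 / 0.308 × 100 = 89.0 %

89.0 %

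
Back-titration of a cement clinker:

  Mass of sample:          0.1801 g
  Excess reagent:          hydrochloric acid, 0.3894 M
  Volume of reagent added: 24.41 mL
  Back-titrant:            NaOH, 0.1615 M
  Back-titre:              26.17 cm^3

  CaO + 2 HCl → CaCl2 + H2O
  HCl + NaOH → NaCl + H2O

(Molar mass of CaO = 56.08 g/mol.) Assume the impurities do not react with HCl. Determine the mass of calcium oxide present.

n(HCl) added = 0.02441 × 0.3894 = 9.505 × 10^-3 mol
n(NaOH) used in back-titration = 0.02617 × 0.1615 = 4.226 × 10^-3 mol
n(HCl) left over = 4.226 × 10^-3 mol (1:1 ratio)
n(HCl) consumed by analyte = 9.505 × 10^-3 − 4.226 × 10^-3 = 5.279 × 10^-3 mol
From the 1:2 ratio, n(CaO) = 1/2 × 5.279 × 10^-3 = 2.639 × 10^-3 mol
mass of CaO = 2.639 × 10^-3 × 56.08 = 0.1480 g

0.1480 g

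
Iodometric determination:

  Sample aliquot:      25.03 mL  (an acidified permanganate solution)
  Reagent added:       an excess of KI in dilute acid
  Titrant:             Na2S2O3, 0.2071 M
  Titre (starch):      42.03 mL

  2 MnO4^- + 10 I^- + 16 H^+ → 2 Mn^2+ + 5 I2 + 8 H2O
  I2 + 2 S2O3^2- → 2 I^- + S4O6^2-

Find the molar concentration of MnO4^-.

n(S2O3^2-) = 0.04203 × 0.2071 = 8.704 × 10^-3 mol
n(I2) = n(S2O3^2-)/2 = 4.352 × 10^-3 mol
From the 2:5 ratio, n(MnO4^-) in the aliquot = 2/5 × 4.352 × 10^-3 = 1.741 × 10^-3 mol
[MnO4^-] = 1.741 × 10^-3 / 0.02503 = 0.06955 mol/L

0.06955 M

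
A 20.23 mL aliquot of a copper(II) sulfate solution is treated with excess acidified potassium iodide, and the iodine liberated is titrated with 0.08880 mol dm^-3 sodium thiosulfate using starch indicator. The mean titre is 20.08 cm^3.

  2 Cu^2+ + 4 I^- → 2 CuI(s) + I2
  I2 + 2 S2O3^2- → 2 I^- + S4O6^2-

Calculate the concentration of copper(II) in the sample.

0.08814 mol/L

n(S2O3^2-) = 0.02008 × 0.08880 = 1.783 × 10^-3 mol
n(I2) = n(S2O3^2-)/2 = 8.916 × 10^-4 mol
From the 2:1 ratio, n(Cu2+) in the aliquot = 2/1 × 8.916 × 10^-4 = 1.783 × 10^-3 mol
[Cu2+] = 1.783 × 10^-3 / 0.02023 = 0.08814 mol/L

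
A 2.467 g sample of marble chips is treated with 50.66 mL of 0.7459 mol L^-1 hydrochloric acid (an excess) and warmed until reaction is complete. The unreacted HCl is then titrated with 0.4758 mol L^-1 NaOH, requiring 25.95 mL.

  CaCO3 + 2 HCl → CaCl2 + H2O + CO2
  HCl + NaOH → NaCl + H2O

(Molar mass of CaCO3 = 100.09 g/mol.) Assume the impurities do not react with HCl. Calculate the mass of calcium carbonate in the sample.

n(HCl) added = 0.05066 × 0.7459 = 0.03779 mol
n(NaOH) used in back-titration = 0.02595 × 0.4758 = 0.01235 mol
n(HCl) left over = 0.01235 mol (1:1 ratio)
n(HCl) consumed by analyte = 0.03779 − 0.01235 = 0.02544 mol
From the 1:2 ratio, n(CaCO3) = 1/2 × 0.02544 = 0.01272 mol
mass of CaCO3 = 0.01272 × 100.09 = 1.273 g

1.273 g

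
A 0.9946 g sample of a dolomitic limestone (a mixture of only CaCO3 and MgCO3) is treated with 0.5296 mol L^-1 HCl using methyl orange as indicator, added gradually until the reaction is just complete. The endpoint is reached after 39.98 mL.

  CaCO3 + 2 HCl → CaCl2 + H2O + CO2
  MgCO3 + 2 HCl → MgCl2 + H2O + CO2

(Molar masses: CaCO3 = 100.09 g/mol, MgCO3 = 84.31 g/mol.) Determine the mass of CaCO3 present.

n(HCl) = 0.03998 × 0.5296 = 0.02117 mol
Let x = n(CaCO3), y = n(MgCO3).
Titrant: 2x + 2y = 0.02117;  mass: 100.09x + 84.31y = 0.9946
Solving, x = 6.466 × 10^-3 mol, y = 4.121 × 10^-3 mol
mass of CaCO3 = 6.466 × 10^-3 × 100.09 = 0.6472 g

0.6472 g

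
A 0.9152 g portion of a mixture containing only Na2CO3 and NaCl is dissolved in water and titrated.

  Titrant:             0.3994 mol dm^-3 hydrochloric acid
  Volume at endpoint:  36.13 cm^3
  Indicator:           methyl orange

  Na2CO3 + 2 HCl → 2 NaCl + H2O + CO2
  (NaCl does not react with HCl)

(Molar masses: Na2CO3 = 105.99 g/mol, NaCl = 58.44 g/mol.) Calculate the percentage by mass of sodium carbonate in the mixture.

n(HCl) = 0.03613 × 0.3994 = 0.01443 mol
Let x = n(Na2CO3), y = n(NaCl).
Titrant: 2x = 0.01443;  mass: 105.99x + 58.44y = 0.9152
Solving, x = 7.215 × 10^-3 mol, y = 2.575 × 10^-3 mol
mass of Na2CO3 = 7.215 × 10^-3 × 105.99 = 0.7647 g
% Na2CO3 = 0.7647 / 0.9152 × 100 = 83.56 %

83.56 %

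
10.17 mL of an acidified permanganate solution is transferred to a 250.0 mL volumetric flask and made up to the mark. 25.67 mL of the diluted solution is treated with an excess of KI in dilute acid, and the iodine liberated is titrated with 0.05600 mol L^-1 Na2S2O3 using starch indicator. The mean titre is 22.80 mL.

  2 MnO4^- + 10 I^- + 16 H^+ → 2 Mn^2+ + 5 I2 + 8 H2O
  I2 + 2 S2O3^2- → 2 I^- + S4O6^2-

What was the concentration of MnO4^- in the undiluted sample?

0.2445 mol/L

n(S2O3^2-) = 0.02280 × 0.05600 = 1.277 × 10^-3 mol
n(I2) = n(S2O3^2-)/2 = 6.384 × 10^-4 mol
From the 2:5 ratio, n(MnO4^-) in the aliquot = 2/5 × 6.384 × 10^-4 = 2.554 × 10^-4 mol
[MnO4^-]_dilute = 2.554 × 10^-4 / 0.02567 = 0.009948 mol/L
[MnO4^-]_original = 0.009948 × 250.0/10.17 = 0.2445 mol/L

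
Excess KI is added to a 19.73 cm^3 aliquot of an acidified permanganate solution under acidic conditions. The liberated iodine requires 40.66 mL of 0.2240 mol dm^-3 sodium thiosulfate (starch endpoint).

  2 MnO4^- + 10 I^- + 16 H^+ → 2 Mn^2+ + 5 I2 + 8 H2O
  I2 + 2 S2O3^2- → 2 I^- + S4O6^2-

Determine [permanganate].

0.09232 mol/L

n(S2O3^2-) = 0.04066 × 0.2240 = 9.108 × 10^-3 mol
n(I2) = n(S2O3^2-)/2 = 4.554 × 10^-3 mol
From the 2:5 ratio, n(MnO4^-) in the aliquot = 2/5 × 4.554 × 10^-3 = 1.822 × 10^-3 mol
[MnO4^-] = 1.822 × 10^-3 / 0.01973 = 0.09232 mol/L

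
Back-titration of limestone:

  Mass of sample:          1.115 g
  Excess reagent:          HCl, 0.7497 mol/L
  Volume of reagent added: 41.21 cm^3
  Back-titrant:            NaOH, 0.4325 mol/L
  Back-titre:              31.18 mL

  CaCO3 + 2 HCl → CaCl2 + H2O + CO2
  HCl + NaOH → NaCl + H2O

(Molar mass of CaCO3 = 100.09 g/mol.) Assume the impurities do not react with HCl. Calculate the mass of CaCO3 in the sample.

0.8713 g

n(HCl) added = 0.04121 × 0.7497 = 0.03090 mol
n(NaOH) used in back-titration = 0.03118 × 0.4325 = 0.01349 mol
n(HCl) left over = 0.01349 mol (1:1 ratio)
n(HCl) consumed by analyte = 0.03090 − 0.01349 = 0.01741 mol
From the 1:2 ratio, n(CaCO3) = 1/2 × 0.01741 = 8.705 × 10^-3 mol
mass of CaCO3 = 8.705 × 10^-3 × 100.09 = 0.8713 g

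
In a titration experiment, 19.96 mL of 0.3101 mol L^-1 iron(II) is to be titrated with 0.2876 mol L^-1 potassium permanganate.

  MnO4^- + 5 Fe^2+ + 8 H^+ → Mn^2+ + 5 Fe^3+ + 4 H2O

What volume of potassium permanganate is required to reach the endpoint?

n(Fe2+) = 0.01996 L × 0.3101 mol/L = 6.190 × 10^-3 mol
From the 1:5 stoichiometry, n(KMnO4) = 1/5 × 6.190 × 10^-3 = 1.238 × 10^-3 mol
V(KMnO4) = 1.238 × 10^-3 mol / 0.2876 mol/L = 0.004304 L = 4.304 mL

4.304 mL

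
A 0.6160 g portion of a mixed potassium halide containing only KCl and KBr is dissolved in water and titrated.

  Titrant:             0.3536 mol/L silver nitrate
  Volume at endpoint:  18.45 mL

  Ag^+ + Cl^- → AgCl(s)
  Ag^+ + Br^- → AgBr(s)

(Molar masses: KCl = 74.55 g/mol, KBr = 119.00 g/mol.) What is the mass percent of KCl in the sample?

n(AgNO3) = 0.01845 × 0.3536 = 6.524 × 10^-3 mol
Let x = n(KCl), y = n(KBr).
Titrant: 1x + 1y = 6.524 × 10^-3;  mass: 74.55x + 119.00y = 0.6160
Solving, x = 3.607 × 10^-3 mol, y = 2.917 × 10^-3 mol
mass of KCl = 3.607 × 10^-3 × 74.55 = 0.2689 g
% KCl = 0.2689 / 0.6160 × 100 = 43.66 %

43.66 %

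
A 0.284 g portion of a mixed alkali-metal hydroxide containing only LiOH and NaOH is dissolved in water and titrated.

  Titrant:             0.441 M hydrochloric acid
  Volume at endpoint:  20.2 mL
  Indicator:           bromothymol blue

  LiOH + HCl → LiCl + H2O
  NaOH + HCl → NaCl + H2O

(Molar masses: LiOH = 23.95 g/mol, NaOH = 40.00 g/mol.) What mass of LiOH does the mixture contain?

0.108 g

n(HCl) = 0.0202 × 0.441 = 8.91 × 10^-3 mol
Let x = n(LiOH), y = n(NaOH).
Titrant: 1x + 1y = 8.91 × 10^-3;  mass: 23.95x + 40.00y = 0.284
Solving, x = 4.51 × 10^-3 mol, y = 4.40 × 10^-3 mol
mass of LiOH = 4.51 × 10^-3 × 23.95 = 0.108 g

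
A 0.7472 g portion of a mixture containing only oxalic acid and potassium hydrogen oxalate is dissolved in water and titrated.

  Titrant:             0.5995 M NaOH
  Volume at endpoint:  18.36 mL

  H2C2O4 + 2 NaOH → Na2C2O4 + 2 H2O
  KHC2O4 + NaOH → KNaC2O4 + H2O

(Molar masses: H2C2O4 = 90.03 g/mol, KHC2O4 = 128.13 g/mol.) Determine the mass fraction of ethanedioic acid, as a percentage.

48.06 %

n(NaOH) = 0.01836 × 0.5995 = 0.01101 mol
Let x = n(H2C2O4), y = n(KHC2O4).
Titrant: 2x + 1y = 0.01101;  mass: 90.03x + 128.13y = 0.7472
Solving, x = 3.989 × 10^-3 mol, y = 3.029 × 10^-3 mol
mass of H2C2O4 = 3.989 × 10^-3 × 90.03 = 0.3591 g
% H2C2O4 = 0.3591 / 0.7472 × 100 = 48.06 %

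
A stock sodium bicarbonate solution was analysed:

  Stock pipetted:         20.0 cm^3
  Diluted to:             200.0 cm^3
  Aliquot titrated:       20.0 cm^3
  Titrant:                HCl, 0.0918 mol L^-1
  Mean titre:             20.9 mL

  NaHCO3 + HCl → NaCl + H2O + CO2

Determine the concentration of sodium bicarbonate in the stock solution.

n(HCl) = 0.0209 × 0.0918 = 1.92 × 10^-3 mol
n(NaHCO3) in the aliquot = 1.92 × 10^-3 mol (1:1 ratio)
[NaHCO3]_dilute = 1.92 × 10^-3 / 0.0200 = 0.0959 mol/L
Dilution factor = 200.0 / 20.0 = 10.00
[NaHCO3]_stock = 0.0959 × 10.00 = 0.959 mol/L

0.959 mol/L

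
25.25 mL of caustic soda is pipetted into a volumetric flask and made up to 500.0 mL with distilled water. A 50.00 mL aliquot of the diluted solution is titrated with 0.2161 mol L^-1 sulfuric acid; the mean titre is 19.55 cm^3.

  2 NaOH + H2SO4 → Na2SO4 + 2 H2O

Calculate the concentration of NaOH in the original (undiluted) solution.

n(H2SO4) = 0.01955 × 0.2161 = 4.225 × 10^-3 mol
From the 2:1 ratio, n(NaOH) in the aliquot = 2/1 × 4.225 × 10^-3 = 8.450 × 10^-3 mol
[NaOH]_dilute = 8.450 × 10^-3 / 0.05000 = 0.1690 mol/L
Dilution factor = 500.0 / 25.25 = 19.80
[NaOH]_stock = 0.1690 × 19.80 = 3.346 mol/L

3.346 mol/L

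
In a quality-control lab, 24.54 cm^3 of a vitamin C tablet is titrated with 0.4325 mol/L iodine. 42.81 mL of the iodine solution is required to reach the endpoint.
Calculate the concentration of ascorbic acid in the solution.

C6H8O6 + I2 → C6H6O6 + 2 HI
n(I2) = 0.04281 L × 0.4325 mol/L = 0.01852 mol
n(C6H8O6) = 0.01852 mol (1:1 mole ratio)
[C6H8O6] = 0.01852 mol / 0.02454 L = 0.7545 mol/L

0.7545 mol/L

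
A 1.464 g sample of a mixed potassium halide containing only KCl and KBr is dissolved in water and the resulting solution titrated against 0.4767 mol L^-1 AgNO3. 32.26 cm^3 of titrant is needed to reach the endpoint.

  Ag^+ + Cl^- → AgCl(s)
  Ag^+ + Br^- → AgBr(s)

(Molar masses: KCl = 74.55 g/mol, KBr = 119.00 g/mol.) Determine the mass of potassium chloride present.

0.6139 g

n(AgNO3) = 0.03226 × 0.4767 = 0.01538 mol
Let x = n(KCl), y = n(KBr).
Titrant: 1x + 1y = 0.01538;  mass: 74.55x + 119.00y = 1.464
Solving, x = 8.234 × 10^-3 mol, y = 7.144 × 10^-3 mol
mass of KCl = 8.234 × 10^-3 × 74.55 = 0.6139 g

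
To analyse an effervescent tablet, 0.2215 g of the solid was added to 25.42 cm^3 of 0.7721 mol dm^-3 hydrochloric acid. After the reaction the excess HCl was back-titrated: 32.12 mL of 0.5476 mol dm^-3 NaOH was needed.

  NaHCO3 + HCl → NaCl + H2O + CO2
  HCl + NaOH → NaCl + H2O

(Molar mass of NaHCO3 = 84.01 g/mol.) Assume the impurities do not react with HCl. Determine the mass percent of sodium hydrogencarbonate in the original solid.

77.29 %

n(HCl) added = 0.02542 × 0.7721 = 0.01963 mol
n(NaOH) used in back-titration = 0.03212 × 0.5476 = 0.01759 mol
n(HCl) left over = 0.01759 mol (1:1 ratio)
n(HCl) consumed by analyte = 0.01963 − 0.01759 = 2.038 × 10^-3 mol
n(NaHCO3) = 2.038 × 10^-3 mol (1:1 ratio)
mass of NaHCO3 = 2.038 × 10^-3 × 84.01 = 0.1712 g
% NaHCO3 = 0.1712 / 0.2215 × 100 = 77.29 %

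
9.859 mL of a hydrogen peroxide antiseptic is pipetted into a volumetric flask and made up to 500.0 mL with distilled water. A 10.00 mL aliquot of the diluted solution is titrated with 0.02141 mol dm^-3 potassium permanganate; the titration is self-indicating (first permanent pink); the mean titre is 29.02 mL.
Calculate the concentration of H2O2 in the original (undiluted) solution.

2 MnO4^- + 5 H2O2 + 6 H^+ → 2 Mn^2+ + 5 O2 + 8 H2O
n(KMnO4) = 0.02902 × 0.02141 = 6.213 × 10^-4 mol
From the 5:2 ratio, n(H2O2) in the aliquot = 5/2 × 6.213 × 10^-4 = 1.553 × 10^-3 mol
[H2O2]_dilute = 1.553 × 10^-3 / 0.01000 = 0.1553 mol/L
Dilution factor = 500.0 / 9.859 = 50.72
[H2O2]_stock = 0.1553 × 50.72 = 7.878 mol/L

7.878 mol/L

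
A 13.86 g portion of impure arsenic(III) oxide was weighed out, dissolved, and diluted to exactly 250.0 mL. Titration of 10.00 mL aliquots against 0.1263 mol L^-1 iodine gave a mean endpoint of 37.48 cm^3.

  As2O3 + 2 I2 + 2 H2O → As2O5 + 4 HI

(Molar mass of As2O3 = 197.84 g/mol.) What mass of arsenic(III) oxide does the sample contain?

11.71 g

n(I2) per titration = 0.03748 × 0.1263 = 4.734 × 10^-3 mol
From the 1:2 ratio, n(As2O3) in each aliquot = 1/2 × 4.734 × 10^-3 = 2.367 × 10^-3 mol
n(As2O3) in the whole flask = 2.367 × 10^-3 × 250.0/10.00 = 0.05917 mol
mass of As2O3 = 0.05917 × 197.84 = 11.71 g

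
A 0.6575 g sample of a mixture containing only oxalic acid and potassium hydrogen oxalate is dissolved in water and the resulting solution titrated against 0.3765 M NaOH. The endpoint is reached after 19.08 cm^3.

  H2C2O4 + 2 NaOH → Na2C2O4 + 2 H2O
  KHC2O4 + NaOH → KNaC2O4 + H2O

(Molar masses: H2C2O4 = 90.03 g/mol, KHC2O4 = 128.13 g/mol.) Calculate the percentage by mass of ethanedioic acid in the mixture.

21.66 %

n(NaOH) = 0.01908 × 0.3765 = 7.184 × 10^-3 mol
Let x = n(H2C2O4), y = n(KHC2O4).
Titrant: 2x + 1y = 7.184 × 10^-3;  mass: 90.03x + 128.13y = 0.6575
Solving, x = 1.582 × 10^-3 mol, y = 4.020 × 10^-3 mol
mass of H2C2O4 = 1.582 × 10^-3 × 90.03 = 0.1424 g
% H2C2O4 = 0.1424 / 0.6575 × 100 = 21.66 %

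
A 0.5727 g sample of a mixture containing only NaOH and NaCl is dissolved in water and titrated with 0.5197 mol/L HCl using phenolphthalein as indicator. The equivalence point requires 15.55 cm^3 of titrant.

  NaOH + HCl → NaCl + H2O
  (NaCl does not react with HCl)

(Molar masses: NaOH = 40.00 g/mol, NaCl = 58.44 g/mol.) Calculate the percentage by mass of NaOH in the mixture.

56.44 %

n(HCl) = 0.01555 × 0.5197 = 8.081 × 10^-3 mol
Let x = n(NaOH), y = n(NaCl).
Titrant: 1x = 8.081 × 10^-3;  mass: 40.00x + 58.44y = 0.5727
Solving, x = 8.081 × 10^-3 mol, y = 4.268 × 10^-3 mol
mass of NaOH = 8.081 × 10^-3 × 40.00 = 0.3233 g
% NaOH = 0.3233 / 0.5727 × 100 = 56.44 %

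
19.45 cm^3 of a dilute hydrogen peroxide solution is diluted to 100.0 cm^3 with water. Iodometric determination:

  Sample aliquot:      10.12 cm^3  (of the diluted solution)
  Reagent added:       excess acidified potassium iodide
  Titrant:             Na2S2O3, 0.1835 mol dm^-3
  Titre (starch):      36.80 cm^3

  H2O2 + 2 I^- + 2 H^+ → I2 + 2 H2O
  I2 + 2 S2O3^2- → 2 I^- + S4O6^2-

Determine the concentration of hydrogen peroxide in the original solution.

1.715 mol/L

n(S2O3^2-) = 0.03680 × 0.1835 = 6.753 × 10^-3 mol
n(I2) = n(S2O3^2-)/2 = 3.376 × 10^-3 mol
n(H2O2) in the aliquot = 3.376 × 10^-3 mol (1:1 ratio)
[H2O2]_dilute = 3.376 × 10^-3 / 0.01012 = 0.3336 mol/L
[H2O2]_original = 0.3336 × 100.0/19.45 = 1.715 mol/L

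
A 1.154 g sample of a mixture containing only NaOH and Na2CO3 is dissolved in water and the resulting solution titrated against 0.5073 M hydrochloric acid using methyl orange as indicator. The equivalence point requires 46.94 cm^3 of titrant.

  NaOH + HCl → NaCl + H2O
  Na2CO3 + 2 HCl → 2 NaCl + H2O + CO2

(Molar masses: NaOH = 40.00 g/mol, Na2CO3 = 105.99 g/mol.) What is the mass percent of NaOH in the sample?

28.79 %

n(HCl) = 0.04694 × 0.5073 = 0.02381 mol
Let x = n(NaOH), y = n(Na2CO3).
Titrant: 1x + 2y = 0.02381;  mass: 40.00x + 105.99y = 1.154
Solving, x = 8.307 × 10^-3 mol, y = 7.753 × 10^-3 mol
mass of NaOH = 8.307 × 10^-3 × 40.00 = 0.3323 g
% NaOH = 0.3323 / 1.154 × 100 = 28.79 %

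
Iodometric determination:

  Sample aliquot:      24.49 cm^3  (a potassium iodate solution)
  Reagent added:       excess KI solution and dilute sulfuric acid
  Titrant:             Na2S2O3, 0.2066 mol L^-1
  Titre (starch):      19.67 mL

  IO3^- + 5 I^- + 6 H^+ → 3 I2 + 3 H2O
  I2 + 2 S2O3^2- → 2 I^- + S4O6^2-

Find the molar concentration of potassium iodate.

0.02766 mol/L

n(S2O3^2-) = 0.01967 × 0.2066 = 4.064 × 10^-3 mol
n(I2) = n(S2O3^2-)/2 = 2.032 × 10^-3 mol
From the 1:3 ratio, n(IO3^-) in the aliquot = 1/3 × 2.032 × 10^-3 = 6.773 × 10^-4 mol
[IO3^-] = 6.773 × 10^-4 / 0.02449 = 0.02766 mol/L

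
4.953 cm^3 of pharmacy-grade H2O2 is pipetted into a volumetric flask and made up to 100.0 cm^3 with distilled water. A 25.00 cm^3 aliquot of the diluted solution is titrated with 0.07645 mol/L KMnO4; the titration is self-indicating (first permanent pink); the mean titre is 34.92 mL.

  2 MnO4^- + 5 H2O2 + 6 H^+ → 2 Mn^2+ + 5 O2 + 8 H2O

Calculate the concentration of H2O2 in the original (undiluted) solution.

5.390 mol/L

n(KMnO4) = 0.03492 × 0.07645 = 2.670 × 10^-3 mol
From the 5:2 ratio, n(H2O2) in the aliquot = 5/2 × 2.670 × 10^-3 = 6.674 × 10^-3 mol
[H2O2]_dilute = 6.674 × 10^-3 / 0.02500 = 0.2670 mol/L
Dilution factor = 100.0 / 4.953 = 20.19
[H2O2]_stock = 0.2670 × 20.19 = 5.390 mol/L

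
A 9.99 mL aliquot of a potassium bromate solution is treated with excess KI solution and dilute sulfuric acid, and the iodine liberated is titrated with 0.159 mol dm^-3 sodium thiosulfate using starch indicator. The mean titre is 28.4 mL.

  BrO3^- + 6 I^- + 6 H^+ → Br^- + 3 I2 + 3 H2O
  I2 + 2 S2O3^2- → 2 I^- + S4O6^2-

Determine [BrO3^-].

0.0753 mol/L

n(S2O3^2-) = 0.0284 × 0.159 = 4.52 × 10^-3 mol
n(I2) = n(S2O3^2-)/2 = 2.26 × 10^-3 mol
From the 1:3 ratio, n(BrO3^-) in the aliquot = 1/3 × 2.26 × 10^-3 = 7.53 × 10^-4 mol
[BrO3^-] = 7.53 × 10^-4 / 0.00999 = 0.0753 mol/L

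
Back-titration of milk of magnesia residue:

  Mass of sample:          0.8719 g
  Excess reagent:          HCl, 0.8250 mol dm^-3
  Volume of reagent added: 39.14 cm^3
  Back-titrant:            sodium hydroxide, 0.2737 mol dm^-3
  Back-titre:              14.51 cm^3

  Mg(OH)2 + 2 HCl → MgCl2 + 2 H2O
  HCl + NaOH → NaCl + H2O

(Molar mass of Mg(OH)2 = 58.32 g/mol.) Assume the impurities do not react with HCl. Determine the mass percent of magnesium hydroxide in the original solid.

94.71 %

n(HCl) added = 0.03914 × 0.8250 = 0.03229 mol
n(NaOH) used in back-titration = 0.01451 × 0.2737 = 3.971 × 10^-3 mol
n(HCl) left over = 3.971 × 10^-3 mol (1:1 ratio)
n(HCl) consumed by analyte = 0.03229 − 3.971 × 10^-3 = 0.02832 mol
From the 1:2 ratio, n(Mg(OH)2) = 1/2 × 0.02832 = 0.01416 mol
mass of Mg(OH)2 = 0.01416 × 58.32 = 0.8258 g
% Mg(OH)2 = 0.8258 / 0.8719 × 100 = 94.71 %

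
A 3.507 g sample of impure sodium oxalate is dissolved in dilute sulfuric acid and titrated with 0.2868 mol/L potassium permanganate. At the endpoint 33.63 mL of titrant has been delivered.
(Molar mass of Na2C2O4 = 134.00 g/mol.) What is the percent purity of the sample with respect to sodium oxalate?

2 MnO4^- + 5 C2O4^2- + 16 H^+ → 2 Mn^2+ + 10 CO2 + 8 H2O
n(KMnO4) = 0.03363 L × 0.2868 mol/L = 9.645 × 10^-3 mol
From the 5:2 ratio, n(Na2C2O4) = 5/2 × 9.645 × 10^-3 = 0.02411 mol
mass of Na2C2O4 = 0.02411 × 134.00 g/mol = 3.231 g
% Na2C2O4 = 3.231 / 3.507 × 100 = 92.13 %

92.13 %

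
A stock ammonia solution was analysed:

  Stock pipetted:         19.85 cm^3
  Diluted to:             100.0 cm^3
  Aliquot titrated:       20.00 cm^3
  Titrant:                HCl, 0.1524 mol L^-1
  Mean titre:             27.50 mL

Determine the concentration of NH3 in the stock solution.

NH3 + HCl → NH4Cl
n(HCl) = 0.02750 × 0.1524 = 4.191 × 10^-3 mol
n(NH3) in the aliquot = 4.191 × 10^-3 mol (1:1 ratio)
[NH3]_dilute = 4.191 × 10^-3 / 0.02000 = 0.2095 mol/L
Dilution factor = 100.0 / 19.85 = 5.038
[NH3]_stock = 0.2095 × 5.038 = 1.056 mol/L

1.056 mol/L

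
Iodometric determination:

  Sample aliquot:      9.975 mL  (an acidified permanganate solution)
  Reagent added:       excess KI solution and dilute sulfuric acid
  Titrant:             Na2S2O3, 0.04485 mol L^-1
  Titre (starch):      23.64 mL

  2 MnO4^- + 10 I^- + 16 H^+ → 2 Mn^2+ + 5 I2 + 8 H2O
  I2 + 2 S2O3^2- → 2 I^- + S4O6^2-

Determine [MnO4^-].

n(S2O3^2-) = 0.02364 × 0.04485 = 1.060 × 10^-3 mol
n(I2) = n(S2O3^2-)/2 = 5.301 × 10^-4 mol
From the 2:5 ratio, n(MnO4^-) in the aliquot = 2/5 × 5.301 × 10^-4 = 2.121 × 10^-4 mol
[MnO4^-] = 2.121 × 10^-4 / 0.009975 = 0.02126 mol/L

0.02126 mol/L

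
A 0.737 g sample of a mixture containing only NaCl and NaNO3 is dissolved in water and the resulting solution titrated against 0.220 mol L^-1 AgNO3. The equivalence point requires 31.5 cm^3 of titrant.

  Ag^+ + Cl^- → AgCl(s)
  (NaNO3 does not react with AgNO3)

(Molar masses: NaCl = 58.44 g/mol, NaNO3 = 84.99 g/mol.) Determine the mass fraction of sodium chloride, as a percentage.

n(AgNO3) = 0.0315 × 0.220 = 6.93 × 10^-3 mol
Let x = n(NaCl), y = n(NaNO3).
Titrant: 1x = 6.93 × 10^-3;  mass: 58.44x + 84.99y = 0.737
Solving, x = 6.93 × 10^-3 mol, y = 3.91 × 10^-3 mol
mass of NaCl = 6.93 × 10^-3 × 58.44 = 0.405 g
% NaCl = 0.405 / 0.737 × 100 = 55.0 %

55.0 %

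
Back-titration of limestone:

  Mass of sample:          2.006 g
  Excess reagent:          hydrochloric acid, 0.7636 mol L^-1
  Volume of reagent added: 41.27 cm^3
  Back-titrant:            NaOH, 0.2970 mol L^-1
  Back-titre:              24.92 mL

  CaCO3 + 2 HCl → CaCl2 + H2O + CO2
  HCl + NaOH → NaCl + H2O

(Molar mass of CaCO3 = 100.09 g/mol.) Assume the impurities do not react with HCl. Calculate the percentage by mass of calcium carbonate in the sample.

n(HCl) added = 0.04127 × 0.7636 = 0.03151 mol
n(NaOH) used in back-titration = 0.02492 × 0.2970 = 7.401 × 10^-3 mol
n(HCl) left over = 7.401 × 10^-3 mol (1:1 ratio)
n(HCl) consumed by analyte = 0.03151 − 7.401 × 10^-3 = 0.02411 mol
From the 1:2 ratio, n(CaCO3) = 1/2 × 0.02411 = 0.01206 mol
mass of CaCO3 = 0.01206 × 100.09 = 1.207 g
% CaCO3 = 1.207 / 2.006 × 100 = 60.16 %

60.16 %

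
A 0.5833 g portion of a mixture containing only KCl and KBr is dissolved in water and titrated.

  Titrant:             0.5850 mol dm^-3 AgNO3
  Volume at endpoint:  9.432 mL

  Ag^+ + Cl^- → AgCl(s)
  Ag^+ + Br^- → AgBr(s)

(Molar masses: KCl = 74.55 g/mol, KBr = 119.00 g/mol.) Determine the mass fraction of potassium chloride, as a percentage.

n(AgNO3) = 0.009432 × 0.5850 = 5.518 × 10^-3 mol
Let x = n(KCl), y = n(KBr).
Titrant: 1x + 1y = 5.518 × 10^-3;  mass: 74.55x + 119.00y = 0.5833
Solving, x = 1.649 × 10^-3 mol, y = 3.868 × 10^-3 mol
mass of KCl = 1.649 × 10^-3 × 74.55 = 0.1230 g
% KCl = 0.1230 / 0.5833 × 100 = 21.08 %

21.08 %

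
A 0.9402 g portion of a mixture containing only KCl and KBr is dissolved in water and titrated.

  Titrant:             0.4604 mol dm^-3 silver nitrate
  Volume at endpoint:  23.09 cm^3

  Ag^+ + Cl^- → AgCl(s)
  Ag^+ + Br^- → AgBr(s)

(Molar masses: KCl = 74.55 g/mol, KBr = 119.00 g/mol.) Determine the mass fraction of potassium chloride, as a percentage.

57.95 %

n(AgNO3) = 0.02309 × 0.4604 = 0.01063 mol
Let x = n(KCl), y = n(KBr).
Titrant: 1x + 1y = 0.01063;  mass: 74.55x + 119.00y = 0.9402
Solving, x = 7.308 × 10^-3 mol, y = 3.323 × 10^-3 mol
mass of KCl = 7.308 × 10^-3 × 74.55 = 0.5448 g
% KCl = 0.5448 / 0.9402 × 100 = 57.95 %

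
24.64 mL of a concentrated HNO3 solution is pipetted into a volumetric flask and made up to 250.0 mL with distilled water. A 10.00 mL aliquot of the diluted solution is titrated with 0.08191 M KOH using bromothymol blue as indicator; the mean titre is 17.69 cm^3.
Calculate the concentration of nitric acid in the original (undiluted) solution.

1.470 M

HNO3 + KOH → KNO3 + H2O
n(KOH) = 0.01769 × 0.08191 = 1.449 × 10^-3 mol
n(HNO3) in the aliquot = 1.449 × 10^-3 mol (1:1 ratio)
[HNO3]_dilute = 1.449 × 10^-3 / 0.01000 = 0.1449 mol/L
Dilution factor = 250.0 / 24.64 = 10.15
[HNO3]_stock = 0.1449 × 10.15 = 1.470 mol/L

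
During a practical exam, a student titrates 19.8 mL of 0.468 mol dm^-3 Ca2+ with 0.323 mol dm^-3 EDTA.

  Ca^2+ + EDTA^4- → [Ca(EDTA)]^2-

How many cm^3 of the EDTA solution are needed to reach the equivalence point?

28.7 mL

n(Ca2+) = 0.0198 L × 0.468 mol/L = 9.27 × 10^-3 mol
n(EDTA) = 9.27 × 10^-3 mol (1:1 stoichiometry)
V(EDTA) = 9.27 × 10^-3 mol / 0.323 mol/L = 0.0287 L = 28.7 mL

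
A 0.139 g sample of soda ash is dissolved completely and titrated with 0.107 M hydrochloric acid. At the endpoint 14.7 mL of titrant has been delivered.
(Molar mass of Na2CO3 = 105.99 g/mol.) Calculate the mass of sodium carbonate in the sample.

0.0834 g

Na2CO3 + 2 HCl → 2 NaCl + H2O + CO2
n(HCl) = 0.0147 L × 0.107 mol/L = 1.57 × 10^-3 mol
From the 1:2 ratio, n(Na2CO3) = 1/2 × 1.57 × 10^-3 = 7.86 × 10^-4 mol
mass of Na2CO3 = 7.86 × 10^-4 × 105.99 g/mol = 0.0834 g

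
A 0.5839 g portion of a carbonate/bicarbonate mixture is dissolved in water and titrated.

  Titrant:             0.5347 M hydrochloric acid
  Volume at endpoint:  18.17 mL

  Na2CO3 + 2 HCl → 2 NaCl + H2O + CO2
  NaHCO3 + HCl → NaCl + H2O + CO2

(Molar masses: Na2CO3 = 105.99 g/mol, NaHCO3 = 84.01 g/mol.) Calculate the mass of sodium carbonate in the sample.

n(HCl) = 0.01817 × 0.5347 = 9.715 × 10^-3 mol
Let x = n(Na2CO3), y = n(NaHCO3).
Titrant: 2x + 1y = 9.715 × 10^-3;  mass: 105.99x + 84.01y = 0.5839
Solving, x = 3.745 × 10^-3 mol, y = 2.226 × 10^-3 mol
mass of Na2CO3 = 3.745 × 10^-3 × 105.99 = 0.3969 g

0.3969 g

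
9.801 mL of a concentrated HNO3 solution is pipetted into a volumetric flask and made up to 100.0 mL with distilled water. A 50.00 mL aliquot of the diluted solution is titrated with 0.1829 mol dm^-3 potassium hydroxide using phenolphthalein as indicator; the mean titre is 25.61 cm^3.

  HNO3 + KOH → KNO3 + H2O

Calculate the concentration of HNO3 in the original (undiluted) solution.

0.9558 mol/L

n(KOH) = 0.02561 × 0.1829 = 4.684 × 10^-3 mol
n(HNO3) in the aliquot = 4.684 × 10^-3 mol (1:1 ratio)
[HNO3]_dilute = 4.684 × 10^-3 / 0.05000 = 0.09368 mol/L
Dilution factor = 100.0 / 9.801 = 10.20
[HNO3]_stock = 0.09368 × 10.20 = 0.9558 mol/L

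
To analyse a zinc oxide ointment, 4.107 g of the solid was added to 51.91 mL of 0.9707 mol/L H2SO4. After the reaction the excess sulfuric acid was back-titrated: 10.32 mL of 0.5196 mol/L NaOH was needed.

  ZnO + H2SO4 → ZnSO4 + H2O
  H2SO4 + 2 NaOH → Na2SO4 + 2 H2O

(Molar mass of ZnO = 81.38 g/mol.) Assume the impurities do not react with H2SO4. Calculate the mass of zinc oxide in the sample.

n(H2SO4) added = 0.05191 × 0.9707 = 0.05039 mol
n(NaOH) used in back-titration = 0.01032 × 0.5196 = 5.362 × 10^-3 mol
From the 1:2 ratio, n(H2SO4) left over = 1/2 × 5.362 × 10^-3 = 2.681 × 10^-3 mol
n(H2SO4) consumed by analyte = 0.05039 − 2.681 × 10^-3 = 0.04771 mol
n(ZnO) = 0.04771 mol (1:1 ratio)
mass of ZnO = 0.04771 × 81.38 = 3.882 g

3.882 g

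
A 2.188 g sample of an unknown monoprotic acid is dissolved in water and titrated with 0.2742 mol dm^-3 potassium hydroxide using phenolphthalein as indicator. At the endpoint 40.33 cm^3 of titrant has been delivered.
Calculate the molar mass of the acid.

197.9 g/mol

n(KOH) = 0.04033 L × 0.2742 mol/L = 0.01106 mol
n(HA) = 0.01106 mol (1:1 ratio)
M = m / n = 2.188 g / 0.01106 mol = 197.9 g/mol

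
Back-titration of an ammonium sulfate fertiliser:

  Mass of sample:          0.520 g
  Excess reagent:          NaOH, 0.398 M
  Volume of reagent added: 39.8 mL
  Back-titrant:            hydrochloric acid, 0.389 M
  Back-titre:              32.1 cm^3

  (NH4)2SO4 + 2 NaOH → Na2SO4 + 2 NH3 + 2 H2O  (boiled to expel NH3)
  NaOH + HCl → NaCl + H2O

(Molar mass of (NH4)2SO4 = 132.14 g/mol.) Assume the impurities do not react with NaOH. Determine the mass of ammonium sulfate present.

0.222 g

n(NaOH) added = 0.0398 × 0.398 = 0.0158 mol
n(HCl) used in back-titration = 0.0321 × 0.389 = 0.0125 mol
n(NaOH) left over = 0.0125 mol (1:1 ratio)
n(NaOH) consumed by analyte = 0.0158 − 0.0125 = 3.35 × 10^-3 mol
From the 1:2 ratio, n((NH4)2SO4) = 1/2 × 3.35 × 10^-3 = 1.68 × 10^-3 mol
mass of (NH4)2SO4 = 1.68 × 10^-3 × 132.14 = 0.222 g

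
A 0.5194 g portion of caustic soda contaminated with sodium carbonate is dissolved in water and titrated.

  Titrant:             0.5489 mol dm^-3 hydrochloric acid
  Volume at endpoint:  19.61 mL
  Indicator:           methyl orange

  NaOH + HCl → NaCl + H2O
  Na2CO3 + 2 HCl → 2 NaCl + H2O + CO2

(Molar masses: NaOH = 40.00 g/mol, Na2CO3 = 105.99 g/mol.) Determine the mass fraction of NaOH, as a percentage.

30.24 %

n(HCl) = 0.01961 × 0.5489 = 0.01076 mol
Let x = n(NaOH), y = n(Na2CO3).
Titrant: 1x + 2y = 0.01076;  mass: 40.00x + 105.99y = 0.5194
Solving, x = 3.927 × 10^-3 mol, y = 3.418 × 10^-3 mol
mass of NaOH = 3.927 × 10^-3 × 40.00 = 0.1571 g
% NaOH = 0.1571 / 0.5194 × 100 = 30.24 %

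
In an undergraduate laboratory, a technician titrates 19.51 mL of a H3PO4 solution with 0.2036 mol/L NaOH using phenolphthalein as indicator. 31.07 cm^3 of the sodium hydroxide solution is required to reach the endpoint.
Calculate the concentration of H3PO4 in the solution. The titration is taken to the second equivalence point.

0.1621 mol/L

H3PO4 + 2 NaOH → Na2HPO4 + 2 H2O
n(NaOH) = 0.03107 L × 0.2036 mol/L = 6.326 × 10^-3 mol
From the 1:2 mole ratio, n(H3PO4) = 1/2 × 6.326 × 10^-3 = 3.163 × 10^-3 mol
[H3PO4] = 3.163 × 10^-3 mol / 0.01951 L = 0.1621 mol/L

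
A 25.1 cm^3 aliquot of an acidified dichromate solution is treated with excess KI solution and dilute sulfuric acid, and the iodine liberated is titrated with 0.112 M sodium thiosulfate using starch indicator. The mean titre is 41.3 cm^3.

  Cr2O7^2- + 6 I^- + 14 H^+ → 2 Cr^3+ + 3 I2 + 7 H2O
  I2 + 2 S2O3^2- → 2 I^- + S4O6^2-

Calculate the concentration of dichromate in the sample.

n(S2O3^2-) = 0.0413 × 0.112 = 4.63 × 10^-3 mol
n(I2) = n(S2O3^2-)/2 = 2.31 × 10^-3 mol
From the 1:3 ratio, n(Cr2O7^2-) in the aliquot = 1/3 × 2.31 × 10^-3 = 7.71 × 10^-4 mol
[Cr2O7^2-] = 7.71 × 10^-4 / 0.0251 = 0.0307 mol/L

0.0307 M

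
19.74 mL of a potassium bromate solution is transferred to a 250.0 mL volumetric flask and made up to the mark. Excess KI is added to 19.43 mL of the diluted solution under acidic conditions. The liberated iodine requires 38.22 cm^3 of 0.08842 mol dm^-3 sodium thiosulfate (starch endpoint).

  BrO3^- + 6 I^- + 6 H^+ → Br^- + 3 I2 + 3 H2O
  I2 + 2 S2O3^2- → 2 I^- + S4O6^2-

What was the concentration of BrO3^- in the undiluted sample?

n(S2O3^2-) = 0.03822 × 0.08842 = 3.379 × 10^-3 mol
n(I2) = n(S2O3^2-)/2 = 1.690 × 10^-3 mol
From the 1:3 ratio, n(BrO3^-) in the aliquot = 1/3 × 1.690 × 10^-3 = 5.632 × 10^-4 mol
[BrO3^-]_dilute = 5.632 × 10^-4 / 0.01943 = 0.02899 mol/L
[BrO3^-]_original = 0.02899 × 250.0/19.74 = 0.3671 mol/L

0.3671 mol/L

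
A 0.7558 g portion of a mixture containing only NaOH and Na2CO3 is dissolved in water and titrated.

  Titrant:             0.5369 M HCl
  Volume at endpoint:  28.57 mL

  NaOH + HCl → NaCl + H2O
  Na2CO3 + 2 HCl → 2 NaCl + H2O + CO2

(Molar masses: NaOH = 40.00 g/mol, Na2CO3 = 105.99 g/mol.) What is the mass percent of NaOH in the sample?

n(HCl) = 0.02857 × 0.5369 = 0.01534 mol
Let x = n(NaOH), y = n(Na2CO3).
Titrant: 1x + 2y = 0.01534;  mass: 40.00x + 105.99y = 0.7558
Solving, x = 4.394 × 10^-3 mol, y = 5.473 × 10^-3 mol
mass of NaOH = 4.394 × 10^-3 × 40.00 = 0.1758 g
% NaOH = 0.1758 / 0.7558 × 100 = 23.26 %

23.26 %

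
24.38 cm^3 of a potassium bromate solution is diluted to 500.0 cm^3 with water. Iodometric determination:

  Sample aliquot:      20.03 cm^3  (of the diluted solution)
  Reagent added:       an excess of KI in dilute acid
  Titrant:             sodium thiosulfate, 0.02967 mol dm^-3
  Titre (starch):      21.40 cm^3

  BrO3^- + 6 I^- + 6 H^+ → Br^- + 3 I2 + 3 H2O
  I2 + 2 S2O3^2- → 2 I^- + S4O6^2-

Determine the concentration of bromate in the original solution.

0.1084 mol/L

n(S2O3^2-) = 0.02140 × 0.02967 = 6.349 × 10^-4 mol
n(I2) = n(S2O3^2-)/2 = 3.175 × 10^-4 mol
From the 1:3 ratio, n(BrO3^-) in the aliquot = 1/3 × 3.175 × 10^-4 = 1.058 × 10^-4 mol
[BrO3^-]_dilute = 1.058 × 10^-4 / 0.02003 = 0.005283 mol/L
[BrO3^-]_original = 0.005283 × 500.0/24.38 = 0.1084 mol/L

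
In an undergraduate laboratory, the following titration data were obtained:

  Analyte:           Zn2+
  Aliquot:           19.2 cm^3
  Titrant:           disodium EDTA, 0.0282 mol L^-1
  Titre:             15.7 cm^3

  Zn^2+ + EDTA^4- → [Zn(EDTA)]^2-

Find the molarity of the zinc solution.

n(EDTA) = 0.0157 L × 0.0282 mol/L = 4.43 × 10^-4 mol
n(Zn2+) = 4.43 × 10^-4 mol (1:1 mole ratio)
[Zn2+] = 4.43 × 10^-4 mol / 0.0192 L = 0.0231 mol/L

0.0231 mol/L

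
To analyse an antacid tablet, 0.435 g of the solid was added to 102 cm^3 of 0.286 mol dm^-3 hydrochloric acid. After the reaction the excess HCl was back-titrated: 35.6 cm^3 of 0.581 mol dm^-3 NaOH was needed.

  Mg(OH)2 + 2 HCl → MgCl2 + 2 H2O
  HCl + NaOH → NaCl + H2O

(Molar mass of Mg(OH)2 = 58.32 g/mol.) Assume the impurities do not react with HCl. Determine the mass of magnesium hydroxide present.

n(HCl) added = 0.102 × 0.286 = 0.0292 mol
n(NaOH) used in back-titration = 0.0356 × 0.581 = 0.0207 mol
n(HCl) left over = 0.0207 mol (1:1 ratio)
n(HCl) consumed by analyte = 0.0292 − 0.0207 = 8.49 × 10^-3 mol
From the 1:2 ratio, n(Mg(OH)2) = 1/2 × 8.49 × 10^-3 = 4.24 × 10^-3 mol
mass of Mg(OH)2 = 4.24 × 10^-3 × 58.32 = 0.248 g

0.248 g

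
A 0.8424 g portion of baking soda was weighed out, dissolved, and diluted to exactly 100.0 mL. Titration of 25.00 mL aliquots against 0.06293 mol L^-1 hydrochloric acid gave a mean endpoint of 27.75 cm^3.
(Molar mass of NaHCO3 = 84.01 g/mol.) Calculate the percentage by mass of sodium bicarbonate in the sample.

NaHCO3 + HCl → NaCl + H2O + CO2
n(HCl) per titration = 0.02775 × 0.06293 = 1.746 × 10^-3 mol
n(NaHCO3) in each aliquot = 1.746 × 10^-3 mol (1:1 ratio)
n(NaHCO3) in the whole flask = 1.746 × 10^-3 × 100.0/25.00 = 6.985 × 10^-3 mol
mass of NaHCO3 = 6.985 × 10^-3 × 84.01 = 0.5868 g
% NaHCO3 = 0.5868 / 0.8424 × 100 = 69.66 %

69.66 %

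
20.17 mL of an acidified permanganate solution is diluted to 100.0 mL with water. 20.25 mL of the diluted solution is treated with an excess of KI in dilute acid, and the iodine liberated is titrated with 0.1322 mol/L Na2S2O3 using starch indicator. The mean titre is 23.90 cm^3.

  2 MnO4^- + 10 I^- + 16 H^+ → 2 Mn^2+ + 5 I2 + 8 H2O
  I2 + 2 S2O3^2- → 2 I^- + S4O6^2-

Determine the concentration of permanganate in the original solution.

n(S2O3^2-) = 0.02390 × 0.1322 = 3.160 × 10^-3 mol
n(I2) = n(S2O3^2-)/2 = 1.580 × 10^-3 mol
From the 2:5 ratio, n(MnO4^-) in the aliquot = 2/5 × 1.580 × 10^-3 = 6.319 × 10^-4 mol
[MnO4^-]_dilute = 6.319 × 10^-4 / 0.02025 = 0.03121 mol/L
[MnO4^-]_original = 0.03121 × 100.0/20.17 = 0.1547 mol/L

0.1547 mol/L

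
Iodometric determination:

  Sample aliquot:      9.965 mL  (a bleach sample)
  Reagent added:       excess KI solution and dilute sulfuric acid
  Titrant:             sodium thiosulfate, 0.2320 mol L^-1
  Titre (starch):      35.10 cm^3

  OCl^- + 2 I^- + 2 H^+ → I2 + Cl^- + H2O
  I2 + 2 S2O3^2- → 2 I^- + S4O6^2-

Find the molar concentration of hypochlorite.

n(S2O3^2-) = 0.03510 × 0.2320 = 8.143 × 10^-3 mol
n(I2) = n(S2O3^2-)/2 = 4.072 × 10^-3 mol
n(OCl^-) in the aliquot = 4.072 × 10^-3 mol (1:1 ratio)
[OCl^-] = 4.072 × 10^-3 / 0.009965 = 0.4086 mol/L

0.4086 mol/L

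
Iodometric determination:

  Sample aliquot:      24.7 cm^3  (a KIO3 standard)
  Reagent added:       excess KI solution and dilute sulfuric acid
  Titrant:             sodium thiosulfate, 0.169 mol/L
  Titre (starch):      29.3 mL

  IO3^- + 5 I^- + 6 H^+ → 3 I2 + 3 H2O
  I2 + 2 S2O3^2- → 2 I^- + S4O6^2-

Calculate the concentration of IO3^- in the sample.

n(S2O3^2-) = 0.0293 × 0.169 = 4.95 × 10^-3 mol
n(I2) = n(S2O3^2-)/2 = 2.48 × 10^-3 mol
From the 1:3 ratio, n(IO3^-) in the aliquot = 1/3 × 2.48 × 10^-3 = 8.25 × 10^-4 mol
[IO3^-] = 8.25 × 10^-4 / 0.0247 = 0.0334 mol/L

0.0334 mol/L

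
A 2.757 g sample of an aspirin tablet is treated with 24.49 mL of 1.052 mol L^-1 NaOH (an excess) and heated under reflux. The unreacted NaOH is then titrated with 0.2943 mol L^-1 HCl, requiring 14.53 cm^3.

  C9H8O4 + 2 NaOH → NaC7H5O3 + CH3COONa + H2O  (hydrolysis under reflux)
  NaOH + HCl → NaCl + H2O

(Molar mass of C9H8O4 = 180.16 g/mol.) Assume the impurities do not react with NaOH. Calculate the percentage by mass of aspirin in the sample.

70.21 %

n(NaOH) added = 0.02449 × 1.052 = 0.02576 mol
n(HCl) used in back-titration = 0.01453 × 0.2943 = 4.276 × 10^-3 mol
n(NaOH) left over = 4.276 × 10^-3 mol (1:1 ratio)
n(NaOH) consumed by analyte = 0.02576 − 4.276 × 10^-3 = 0.02149 mol
From the 1:2 ratio, n(C9H8O4) = 1/2 × 0.02149 = 0.01074 mol
mass of C9H8O4 = 0.01074 × 180.16 = 1.936 g
% C9H8O4 = 1.936 / 2.757 × 100 = 70.21 %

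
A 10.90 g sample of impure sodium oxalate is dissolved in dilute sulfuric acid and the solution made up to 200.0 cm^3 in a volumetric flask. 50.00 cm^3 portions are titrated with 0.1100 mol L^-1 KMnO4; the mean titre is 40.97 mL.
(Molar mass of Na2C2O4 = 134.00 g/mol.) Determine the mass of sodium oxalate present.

6.039 g

2 MnO4^- + 5 C2O4^2- + 16 H^+ → 2 Mn^2+ + 10 CO2 + 8 H2O
n(KMnO4) per titration = 0.04097 × 0.1100 = 4.507 × 10^-3 mol
From the 5:2 ratio, n(Na2C2O4) in each aliquot = 5/2 × 4.507 × 10^-3 = 0.01127 mol
n(Na2C2O4) in the whole flask = 0.01127 × 200.0/50.00 = 0.04507 mol
mass of Na2C2O4 = 0.04507 × 134.00 = 6.039 g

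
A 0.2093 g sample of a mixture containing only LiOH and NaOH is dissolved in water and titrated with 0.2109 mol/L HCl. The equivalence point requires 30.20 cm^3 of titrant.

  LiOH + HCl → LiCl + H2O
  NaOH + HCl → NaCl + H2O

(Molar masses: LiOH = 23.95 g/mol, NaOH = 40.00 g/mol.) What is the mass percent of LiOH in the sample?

32.42 %

n(HCl) = 0.03020 × 0.2109 = 6.369 × 10^-3 mol
Let x = n(LiOH), y = n(NaOH).
Titrant: 1x + 1y = 6.369 × 10^-3;  mass: 23.95x + 40.00y = 0.2093
Solving, x = 2.833 × 10^-3 mol, y = 3.536 × 10^-3 mol
mass of LiOH = 2.833 × 10^-3 × 23.95 = 0.06785 g
% LiOH = 0.06785 / 0.2093 × 100 = 32.42 %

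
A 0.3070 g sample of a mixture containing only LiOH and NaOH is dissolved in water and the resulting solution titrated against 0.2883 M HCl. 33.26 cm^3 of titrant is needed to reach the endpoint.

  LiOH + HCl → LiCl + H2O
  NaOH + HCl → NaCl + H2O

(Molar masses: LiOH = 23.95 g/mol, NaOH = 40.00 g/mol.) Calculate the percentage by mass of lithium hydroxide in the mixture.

n(HCl) = 0.03326 × 0.2883 = 9.589 × 10^-3 mol
Let x = n(LiOH), y = n(NaOH).
Titrant: 1x + 1y = 9.589 × 10^-3;  mass: 23.95x + 40.00y = 0.3070
Solving, x = 4.770 × 10^-3 mol, y = 4.819 × 10^-3 mol
mass of LiOH = 4.770 × 10^-3 × 23.95 = 0.1142 g
% LiOH = 0.1142 / 0.3070 × 100 = 37.21 %

37.21 %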